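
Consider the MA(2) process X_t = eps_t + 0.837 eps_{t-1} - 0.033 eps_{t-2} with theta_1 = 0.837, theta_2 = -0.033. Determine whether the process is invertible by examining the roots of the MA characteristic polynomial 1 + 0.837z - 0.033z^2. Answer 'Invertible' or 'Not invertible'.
\text{Invertible}

The MA(q) characteristic polynomial is P(z) = 1 + 0.837z - 0.033z^2.
Invertibility requires all roots to lie outside the unit circle, i.e. |z| > 1 for every root.
Set 1 + (0.837) z + (-0.033) z^2 = 0, i.e. a z^2 + b z + c = 0 with a = -0.033, b = 0.837, c = 1.
Discriminant D = b^2 - 4ac = (0.837)^2 - 4*(-0.033)*1 = 0.700569 - (-0.132) = 0.832569.
D >= 0, so the roots are real: z = (-b +/- sqrt(D)) / (2a) = (-0.837 +/- 0.912452) / (-0.066).
  z_1 = (-0.837 + 0.912452) / (-0.066) = -1.1432,   |z_1| = 1.1432.
  z_2 = (-0.837 - 0.912452) / (-0.066) = 26.5069,   |z_2| = 26.5069.
Moduli of all roots: 1.1432, 26.5069.
All moduli strictly greater than 1? Yes.
Verdict: Invertible.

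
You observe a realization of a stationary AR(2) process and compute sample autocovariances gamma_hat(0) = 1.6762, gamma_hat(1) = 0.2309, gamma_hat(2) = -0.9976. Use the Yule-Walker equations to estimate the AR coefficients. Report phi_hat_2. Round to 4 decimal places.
\hat\phi_{2} = -0.6260

The Yule-Walker equations for an AR(p) process read, in matrix form,
  Gamma_p phi = r_p,   with   (Gamma_p)_{ij} = gamma(|i - j|),
                       (r_p)_i = gamma(i),   i,j = 1..p.
Substitute the sample gammas (Toeplitz matrix and right-hand side of size 2):
  Gamma_p = [[1.6762, 0.2309], [0.2309, 1.6762]]
  r_p     = [0.2309, -0.9976]
Written out:
  1.6762 phi_1 + 0.2309 phi_2 = 0.2309
  0.2309 phi_1 + 1.6762 phi_2 = -0.9976
Solve by Cramer's rule:
  det = gamma(0)^2 - gamma(1)^2 = (1.6762)^2 - (0.2309)^2 = 2.80964644 - 0.05331481 = 2.75633163
  phi_hat_1 = [gamma(1) gamma(0) - gamma(1) gamma(2)] / det = [(0.2309)(1.6762) - (0.2309)(-0.9976)] / 2.75633163 = 0.61738042 / 2.75633163 = 0.224
  phi_hat_2 = [gamma(0) gamma(2) - gamma(1)^2] / det = [(1.6762)(-0.9976) - (0.2309)^2] / 2.75633163 = -1.72549193 / 2.75633163 = -0.626
So phi_hat = [0.2240, -0.6260].
Therefore phi_hat_2 = -0.6260.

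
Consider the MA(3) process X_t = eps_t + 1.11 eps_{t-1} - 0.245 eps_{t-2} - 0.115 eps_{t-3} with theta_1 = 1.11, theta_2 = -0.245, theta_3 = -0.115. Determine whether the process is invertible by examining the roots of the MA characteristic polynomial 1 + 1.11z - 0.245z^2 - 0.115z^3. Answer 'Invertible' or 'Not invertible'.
\text{Not invertible}

The MA(q) characteristic polynomial is P(z) = 1 + 1.11z - 0.245z^2 - 0.115z^3.
Invertibility requires all roots to lie outside the unit circle, i.e. |z| > 1 for every root.
Degree 3: look for a simple real root z0 first, then factor out (1 - z/z0) and solve the remaining quadratic.
Testing z0 = -4: P(-4) = 1 + (1.11)(-4) + (-0.245)(-4)^2 + (-0.115)(-4)^3
  = 1 + (-4.44) + (-3.92) + (7.36) = 0.  So z_0 = -4 is a root, |z_0| = 4.
Divide out the factor (1 + 0.25 z) = (1 - z/z0) (since 1/z0 = -0.25):
  P(z) = (1 + 0.25 z)(1 + (0.86) z + (-0.46) z^2)
  [check: z-coef 0.86 - (-0.25) = 1.11; z^2-coef -0.46 - (-0.25)(0.86) = -0.245; z^3-coef -(-0.25)(-0.46) = -0.115.]
Remaining roots from the quadratic factor 1 + (0.86) z + (-0.46) z^2:
  Set 1 + (0.86) z + (-0.46) z^2 = 0, i.e. a z^2 + b z + c = 0 with a = -0.46, b = 0.86, c = 1.
  Discriminant D = b^2 - 4ac = (0.86)^2 - 4*(-0.46)*1 = 0.7396 - (-1.84) = 2.5796.
  D >= 0, so the roots are real: z = (-b +/- sqrt(D)) / (2a) = (-0.86 +/- 1.606113) / (-0.92).
    z_1 = (-0.86 + 1.606113) / (-0.92) = -0.811,   |z_1| = 0.811.
    z_2 = (-0.86 - 1.606113) / (-0.92) = 2.6806,   |z_2| = 2.6806.
Moduli of all roots: 4.0000, 0.8110, 2.6806.
All moduli strictly greater than 1? No.
Verdict: Not invertible.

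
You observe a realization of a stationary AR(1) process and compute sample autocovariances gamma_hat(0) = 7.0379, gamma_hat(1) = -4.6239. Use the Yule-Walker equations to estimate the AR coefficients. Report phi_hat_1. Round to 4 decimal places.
\hat\phi_{1} = -0.6570

The Yule-Walker equations for an AR(p) process read, in matrix form,
  Gamma_p phi = r_p,   with   (Gamma_p)_{ij} = gamma(|i - j|),
                       (r_p)_i = gamma(i),   i,j = 1..p.
Substitute the sample gammas (Toeplitz matrix and right-hand side of size 1):
  Gamma_p = [[7.0379]]
  r_p     = [-4.6239]
With p = 1 this is the single equation gamma(0) phi_1 = gamma(1):
  phi_hat_1 = gamma(1) / gamma(0) = -4.6239 / 7.0379 = -0.6570.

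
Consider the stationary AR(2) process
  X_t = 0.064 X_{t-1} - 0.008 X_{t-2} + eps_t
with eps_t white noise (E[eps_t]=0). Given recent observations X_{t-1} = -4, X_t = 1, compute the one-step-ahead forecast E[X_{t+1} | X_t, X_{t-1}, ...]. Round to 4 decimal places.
E[X_{t+1} \mid \mathcal F_t] = 0.0960

For an AR(p) model X_t = c + sum_i phi_i X_{t-i} + eps_t, the
one-step-ahead conditional mean is
  E[X_{t+1} | X_t, ...] = c + sum_i phi_i X_{t+1-i}.
Substitute known values:
  E[X_{t+1} | ...] = (0.064) * (1) + (-0.008) * (-4)
                   = 0.0960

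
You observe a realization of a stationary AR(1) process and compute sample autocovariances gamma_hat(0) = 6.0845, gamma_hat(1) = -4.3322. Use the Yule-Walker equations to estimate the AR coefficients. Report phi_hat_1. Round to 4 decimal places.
\hat\phi_{1} = -0.7120

The Yule-Walker equations for an AR(p) process read, in matrix form,
  Gamma_p phi = r_p,   with   (Gamma_p)_{ij} = gamma(|i - j|),
                       (r_p)_i = gamma(i),   i,j = 1..p.
Substitute the sample gammas (Toeplitz matrix and right-hand side of size 1):
  Gamma_p = [[6.0845]]
  r_p     = [-4.3322]
With p = 1 this is the single equation gamma(0) phi_1 = gamma(1):
  phi_hat_1 = gamma(1) / gamma(0) = -4.3322 / 6.0845 = -0.7120.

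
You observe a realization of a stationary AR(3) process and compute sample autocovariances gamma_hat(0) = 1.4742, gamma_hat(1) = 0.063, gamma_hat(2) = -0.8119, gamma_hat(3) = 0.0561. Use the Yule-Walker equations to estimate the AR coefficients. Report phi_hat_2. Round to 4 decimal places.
\hat\phi_{2} = -0.5630

The Yule-Walker equations for an AR(p) process read, in matrix form,
  Gamma_p phi = r_p,   with   (Gamma_p)_{ij} = gamma(|i - j|),
                       (r_p)_i = gamma(i),   i,j = 1..p.
Substitute the sample gammas (Toeplitz matrix and right-hand side of size 3):
  Gamma_p = [[1.4742, 0.063, -0.8119], [0.063, 1.4742, 0.063], [-0.8119, 0.063, 1.4742]]
  r_p     = [0.063, -0.8119, 0.0561]
Written out (R1..R3):
  (R1) 1.4742 phi_1 + 0.063 phi_2 - 0.8119 phi_3 = 0.063
  (R2) 0.063 phi_1 + 1.4742 phi_2 + 0.063 phi_3 = -0.8119
  (R3) -0.8119 phi_1 + 0.063 phi_2 + 1.4742 phi_3 = 0.0561
Gaussian elimination:
  R2 <- R2 - (0.063/1.4742) R1 = R2 - (0.042735) R1:  1.471508 phi_2 + 0.097697 phi_3 = -0.814592
  R3 <- R3 - (-0.8119/1.4742) R1 = R3 - (-0.550739) R1:  0.097697 phi_2 + 1.027055 phi_3 = 0.090797
  R3 <- R3 - (0.097697/1.471508) R2 = R3 - (0.066392) R2:  1.020568 phi_3 = 0.144879
Back-substitution:
  phi_hat_3 = 0.144879 / 1.020568 = 0.141959
  phi_hat_2 = (-0.814592 - (0.097697)(0.141959)) / 1.471508 = -0.563002
  phi_hat_1 = (0.063 - (0.063)(-0.563002) - (-0.8119)(0.141959)) / 1.4742 = 0.144977
So phi_hat = [0.1450, -0.5630, 0.1420].
Therefore phi_hat_2 = -0.5630.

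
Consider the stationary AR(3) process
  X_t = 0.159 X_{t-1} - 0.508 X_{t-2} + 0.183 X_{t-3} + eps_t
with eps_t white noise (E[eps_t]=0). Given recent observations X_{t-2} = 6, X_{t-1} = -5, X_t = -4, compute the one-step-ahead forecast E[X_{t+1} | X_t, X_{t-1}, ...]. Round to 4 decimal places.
E[X_{t+1} \mid \mathcal F_t] = 3.0020

For an AR(p) model X_t = c + sum_i phi_i X_{t-i} + eps_t, the
one-step-ahead conditional mean is
  E[X_{t+1} | X_t, ...] = c + sum_i phi_i X_{t+1-i}.
Substitute known values:
  E[X_{t+1} | ...] = (0.159) * (-4) + (-0.508) * (-5) + (0.183) * (6)
                   = 3.0020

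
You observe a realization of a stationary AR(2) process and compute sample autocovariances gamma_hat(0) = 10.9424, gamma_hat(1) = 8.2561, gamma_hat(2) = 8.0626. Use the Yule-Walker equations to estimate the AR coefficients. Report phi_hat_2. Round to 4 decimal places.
\hat\phi_{2} = 0.3890

The Yule-Walker equations for an AR(p) process read, in matrix form,
  Gamma_p phi = r_p,   with   (Gamma_p)_{ij} = gamma(|i - j|),
                       (r_p)_i = gamma(i),   i,j = 1..p.
Substitute the sample gammas (Toeplitz matrix and right-hand side of size 2):
  Gamma_p = [[10.9424, 8.2561], [8.2561, 10.9424]]
  r_p     = [8.2561, 8.0626]
Written out:
  10.9424 phi_1 + 8.2561 phi_2 = 8.2561
  8.2561 phi_1 + 10.9424 phi_2 = 8.0626
Solve by Cramer's rule:
  det = gamma(0)^2 - gamma(1)^2 = (10.9424)^2 - (8.2561)^2 = 119.73611776 - 68.16318721 = 51.57293055
  phi_hat_1 = [gamma(1) gamma(0) - gamma(1) gamma(2)] / det = [(8.2561)(10.9424) - (8.2561)(8.0626)] / 51.57293055 = 23.77591678 / 51.57293055 = 0.461
  phi_hat_2 = [gamma(0) gamma(2) - gamma(1)^2] / det = [(10.9424)(8.0626) - (8.2561)^2] / 51.57293055 = 20.06100703 / 51.57293055 = 0.389
So phi_hat = [0.4610, 0.3890].
Therefore phi_hat_2 = 0.3890.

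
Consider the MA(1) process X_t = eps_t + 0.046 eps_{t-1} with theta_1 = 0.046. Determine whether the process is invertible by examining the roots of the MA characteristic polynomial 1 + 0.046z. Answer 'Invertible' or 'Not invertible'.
\text{Invertible}

The MA(q) characteristic polynomial is P(z) = 1 + 0.046z.
Invertibility requires all roots to lie outside the unit circle, i.e. |z| > 1 for every root.
This is linear in z: 1 + (0.046) z = 0  =>  z = -1/(0.046) = -21.73913,  |z| = 21.73913.
Moduli of all roots: 21.7391.
All moduli strictly greater than 1? Yes.
Verdict: Invertible.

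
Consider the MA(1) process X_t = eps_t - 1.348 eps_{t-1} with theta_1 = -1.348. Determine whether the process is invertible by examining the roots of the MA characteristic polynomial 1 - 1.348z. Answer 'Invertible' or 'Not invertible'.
\text{Not invertible}

The MA(q) characteristic polynomial is P(z) = 1 - 1.348z.
Invertibility requires all roots to lie outside the unit circle, i.e. |z| > 1 for every root.
This is linear in z: 1 + (-1.348) z = 0  =>  z = -1/(-1.348) = 0.74184,  |z| = 0.74184.
Moduli of all roots: 0.7418.
All moduli strictly greater than 1? No.
Verdict: Not invertible.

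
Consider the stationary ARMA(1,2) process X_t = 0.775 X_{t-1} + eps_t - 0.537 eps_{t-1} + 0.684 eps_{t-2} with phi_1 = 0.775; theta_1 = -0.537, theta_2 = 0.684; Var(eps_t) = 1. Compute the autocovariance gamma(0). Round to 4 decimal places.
\gamma(0) = 2.9451

Multiply the model equation by X_{t-k} and take expectations. With theta_0 = psi_0 = 1 and psi_j the MA(infinity) weights, this gives
  gamma(k) - sum_i phi_i gamma(k-i) = c_k,
  c_k = sigma^2 * sum_{j=k..q} theta_j psi_{j-k}   (c_k = 0 for k > q),
using gamma(-m) = gamma(m).
psi-weights needed (psi_j = theta_j + sum_i phi_i psi_{j-i}):
  psi_1 = theta_1 + phi_1 = -0.537 + (0.775) = 0.238
  psi_2 = theta_2 + phi_1 psi_1 = 0.684 + (0.775)(0.238) = 0.86845
Right-hand sides:
  c_0 = sigma^2 (1 + theta_1 psi_1 + theta_2 psi_2) = 1 * (1 + (-0.537)(0.238) + (0.684)(0.86845)) = 1 * 1.466214 = 1.466214
  c_1 = sigma^2 (theta_1 + theta_2 psi_1) = 1 * (-0.537 + (0.684)(0.238)) = -0.374208
  c_2 = sigma^2 theta_2 = 1 * (0.684) = 0.684
Equations for k = 0 and k = 1 (AR order 1):
  gamma(0) = phi_1 gamma(1) + c_0
  gamma(1) = phi_1 gamma(0) + c_1
Substituting the second into the first: gamma(0) (1 - phi_1^2) = c_0 + phi_1 c_1, so
  gamma(0) = (c_0 + phi_1 c_1) / (1 - phi_1^2) = (1.466214 + (0.775)(-0.374208)) / (1 - (0.775)^2) = 1.176203 / 0.399375 = 2.945108.
Therefore gamma(0) = 2.9451 (to 4 decimal places).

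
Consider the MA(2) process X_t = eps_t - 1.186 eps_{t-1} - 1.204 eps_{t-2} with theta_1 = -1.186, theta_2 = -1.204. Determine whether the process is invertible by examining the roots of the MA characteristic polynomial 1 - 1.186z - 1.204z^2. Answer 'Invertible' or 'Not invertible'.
\text{Not invertible}

The MA(q) characteristic polynomial is P(z) = 1 - 1.186z - 1.204z^2.
Invertibility requires all roots to lie outside the unit circle, i.e. |z| > 1 for every root.
Set 1 + (-1.186) z + (-1.204) z^2 = 0, i.e. a z^2 + b z + c = 0 with a = -1.204, b = -1.186, c = 1.
Discriminant D = b^2 - 4ac = (-1.186)^2 - 4*(-1.204)*1 = 1.406596 - (-4.816) = 6.222596.
D >= 0, so the roots are real: z = (-b +/- sqrt(D)) / (2a) = (1.186 +/- 2.494513) / (-2.408).
  z_1 = (1.186 + 2.494513) / (-2.408) = -1.5285,   |z_1| = 1.5285.
  z_2 = (1.186 - 2.494513) / (-2.408) = 0.5434,   |z_2| = 0.5434.
Moduli of all roots: 1.5285, 0.5434.
All moduli strictly greater than 1? No.
Verdict: Not invertible.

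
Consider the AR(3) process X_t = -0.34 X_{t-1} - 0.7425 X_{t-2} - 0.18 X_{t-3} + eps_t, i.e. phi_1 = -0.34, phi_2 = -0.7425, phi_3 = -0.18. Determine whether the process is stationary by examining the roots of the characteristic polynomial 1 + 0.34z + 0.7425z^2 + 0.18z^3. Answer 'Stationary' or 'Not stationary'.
\text{Stationary}

The AR(p) characteristic polynomial is P(z) = 1 + 0.34z + 0.7425z^2 + 0.18z^3.
Stationarity requires all roots to lie outside the unit circle, i.e. |z| > 1 for every root.
Degree 3: look for a simple real root z0 first, then factor out (1 - z/z0) and solve the remaining quadratic.
Testing z0 = -4: P(-4) = 1 + (0.34)(-4) + (0.7425)(-4)^2 + (0.18)(-4)^3
  = 1 + (-1.36) + (11.88) + (-11.52) = 0.  So z_0 = -4 is a root, |z_0| = 4.
Divide out the factor (1 + 0.25 z) = (1 - z/z0) (since 1/z0 = -0.25):
  P(z) = (1 + 0.25 z)(1 + (0.09) z + (0.72) z^2)
  [check: z-coef 0.09 - (-0.25) = 0.34; z^2-coef 0.72 - (-0.25)(0.09) = 0.7425; z^3-coef -(-0.25)(0.72) = 0.18.]
Remaining roots from the quadratic factor 1 + (0.09) z + (0.72) z^2:
  Set 1 + (0.09) z + (0.72) z^2 = 0, i.e. a z^2 + b z + c = 0 with a = 0.72, b = 0.09, c = 1.
  Discriminant D = b^2 - 4ac = (0.09)^2 - 4*(0.72)*1 = 0.0081 - (2.88) = -2.8719.
  D < 0, so the roots are the complex-conjugate pair z = (-b +/- i sqrt(-D)) / (2a) = -0.0625 +/- 1.1769i.
  For a conjugate pair |z|^2 = z * conj(z) = (product of roots) = c/a = 1/(0.72) = 1.388889, so |z| = sqrt(1.388889) = 1.1785 for both roots.
Moduli of all roots: 4.0000, 1.1785, 1.1785.
All moduli strictly greater than 1? Yes.
Verdict: Stationary.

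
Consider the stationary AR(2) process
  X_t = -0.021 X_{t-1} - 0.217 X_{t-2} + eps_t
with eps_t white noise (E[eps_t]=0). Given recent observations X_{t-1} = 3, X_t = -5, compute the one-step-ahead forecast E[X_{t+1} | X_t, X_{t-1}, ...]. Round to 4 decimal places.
E[X_{t+1} \mid \mathcal F_t] = -0.5460

For an AR(p) model X_t = c + sum_i phi_i X_{t-i} + eps_t, the
one-step-ahead conditional mean is
  E[X_{t+1} | X_t, ...] = c + sum_i phi_i X_{t+1-i}.
Substitute known values:
  E[X_{t+1} | ...] = (-0.021) * (-5) + (-0.217) * (3)
                   = -0.5460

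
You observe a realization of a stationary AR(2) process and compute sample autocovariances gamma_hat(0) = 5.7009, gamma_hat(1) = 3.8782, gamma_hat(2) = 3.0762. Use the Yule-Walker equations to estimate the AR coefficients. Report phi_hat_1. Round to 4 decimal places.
\hat\phi_{1} = 0.5830

The Yule-Walker equations for an AR(p) process read, in matrix form,
  Gamma_p phi = r_p,   with   (Gamma_p)_{ij} = gamma(|i - j|),
                       (r_p)_i = gamma(i),   i,j = 1..p.
Substitute the sample gammas (Toeplitz matrix and right-hand side of size 2):
  Gamma_p = [[5.7009, 3.8782], [3.8782, 5.7009]]
  r_p     = [3.8782, 3.0762]
Written out:
  5.7009 phi_1 + 3.8782 phi_2 = 3.8782
  3.8782 phi_1 + 5.7009 phi_2 = 3.0762
Solve by Cramer's rule:
  det = gamma(0)^2 - gamma(1)^2 = (5.7009)^2 - (3.8782)^2 = 32.50026081 - 15.04043524 = 17.45982557
  phi_hat_1 = [gamma(1) gamma(0) - gamma(1) gamma(2)] / det = [(3.8782)(5.7009) - (3.8782)(3.0762)] / 17.45982557 = 10.17911154 / 17.45982557 = 0.583
  phi_hat_2 = [gamma(0) gamma(2) - gamma(1)^2] / det = [(5.7009)(3.0762) - (3.8782)^2] / 17.45982557 = 2.49667334 / 17.45982557 = 0.143
So phi_hat = [0.5830, 0.1430].
Therefore phi_hat_1 = 0.5830.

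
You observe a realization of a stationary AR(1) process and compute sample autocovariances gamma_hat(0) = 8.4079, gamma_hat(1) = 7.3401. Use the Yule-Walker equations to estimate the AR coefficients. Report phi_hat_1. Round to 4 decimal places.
\hat\phi_{1} = 0.8730

The Yule-Walker equations for an AR(p) process read, in matrix form,
  Gamma_p phi = r_p,   with   (Gamma_p)_{ij} = gamma(|i - j|),
                       (r_p)_i = gamma(i),   i,j = 1..p.
Substitute the sample gammas (Toeplitz matrix and right-hand side of size 1):
  Gamma_p = [[8.4079]]
  r_p     = [7.3401]
With p = 1 this is the single equation gamma(0) phi_1 = gamma(1):
  phi_hat_1 = gamma(1) / gamma(0) = 7.3401 / 8.4079 = 0.8730.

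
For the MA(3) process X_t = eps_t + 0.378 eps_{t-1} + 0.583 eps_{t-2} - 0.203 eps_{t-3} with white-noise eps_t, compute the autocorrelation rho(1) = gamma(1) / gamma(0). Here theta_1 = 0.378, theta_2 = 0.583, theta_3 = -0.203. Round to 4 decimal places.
\rho(1) = 0.3150

For an MA(q) process with theta_0 = 1, the autocovariance is
  gamma(k) = sigma^2 * sum_{i=0..q-k} theta_i * theta_{i+k},
and rho(k) = gamma(k) / gamma(0). Sigma^2 cancels.
  numerator   = (1)*(0.378) + (0.378)*(0.583) + (0.583)*(-0.203) = 0.480025.
  denominator = (1)^2 + (0.378)^2 + (0.583)^2 + (-0.203)^2 = 1.523982.
  rho(1) = 0.480025 / 1.523982 = 0.3150.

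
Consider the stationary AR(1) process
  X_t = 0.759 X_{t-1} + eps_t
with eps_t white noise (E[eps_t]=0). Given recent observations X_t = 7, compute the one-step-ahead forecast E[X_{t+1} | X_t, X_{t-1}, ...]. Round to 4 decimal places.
E[X_{t+1} \mid \mathcal F_t] = 5.3130

For an AR(p) model X_t = c + sum_i phi_i X_{t-i} + eps_t, the
one-step-ahead conditional mean is
  E[X_{t+1} | X_t, ...] = c + sum_i phi_i X_{t+1-i}.
Substitute known values:
  E[X_{t+1} | ...] = (0.759) * (7)
                   = 5.3130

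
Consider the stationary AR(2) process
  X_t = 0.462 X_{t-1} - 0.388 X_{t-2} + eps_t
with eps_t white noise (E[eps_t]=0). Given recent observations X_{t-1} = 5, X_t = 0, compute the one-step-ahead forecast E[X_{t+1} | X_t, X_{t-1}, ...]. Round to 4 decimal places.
E[X_{t+1} \mid \mathcal F_t] = -1.9400

For an AR(p) model X_t = c + sum_i phi_i X_{t-i} + eps_t, the
one-step-ahead conditional mean is
  E[X_{t+1} | X_t, ...] = c + sum_i phi_i X_{t+1-i}.
Substitute known values:
  E[X_{t+1} | ...] = (0.462) * (0) + (-0.388) * (5)
                   = -1.9400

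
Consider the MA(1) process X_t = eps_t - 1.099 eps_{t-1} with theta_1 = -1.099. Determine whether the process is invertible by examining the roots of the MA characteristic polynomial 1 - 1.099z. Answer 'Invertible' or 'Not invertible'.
\text{Not invertible}

The MA(q) characteristic polynomial is P(z) = 1 - 1.099z.
Invertibility requires all roots to lie outside the unit circle, i.e. |z| > 1 for every root.
This is linear in z: 1 + (-1.099) z = 0  =>  z = -1/(-1.099) = 0.909918,  |z| = 0.909918.
Moduli of all roots: 0.9099.
All moduli strictly greater than 1? No.
Verdict: Not invertible.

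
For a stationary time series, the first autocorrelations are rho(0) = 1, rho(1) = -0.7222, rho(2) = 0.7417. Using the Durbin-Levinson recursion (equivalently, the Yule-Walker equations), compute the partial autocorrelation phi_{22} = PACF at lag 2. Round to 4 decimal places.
\phi_{22} = 0.4601

The PACF at lag k is phi_{kk}, the last component of the solution
to the Yule-Walker system G_k phi = r_k where
  (G_k)_{ij} = rho(|i - j|), (r_k)_i = rho(i), i,j = 1..k.
Equivalently, Durbin-Levinson gives phi_{kk} iteratively:
  phi_{11} = rho(1)
  phi_{kk} = [rho(k) - sum_{j=1..k-1} phi_{k-1,j} rho(k-j)]
            / [1 - sum_{j=1..k-1} phi_{k-1,j} rho(j)],
  phi_{k,j} = phi_{k-1,j} - phi_{kk} phi_{k-1,k-j},  j = 1..k-1.
Step k = 1:
  phi_11 = rho(1) = -0.7222.
Step k = 2:
  phi_22 = [rho(2) - phi_11 rho(1)] / [1 - phi_11 rho(1)] = [0.7417 - (-0.7222)(-0.7222)] / [1 - (-0.7222)(-0.7222)]
         = 0.22012716 / 0.47842716 = 0.4601.
Therefore phi_{22} = 0.4601.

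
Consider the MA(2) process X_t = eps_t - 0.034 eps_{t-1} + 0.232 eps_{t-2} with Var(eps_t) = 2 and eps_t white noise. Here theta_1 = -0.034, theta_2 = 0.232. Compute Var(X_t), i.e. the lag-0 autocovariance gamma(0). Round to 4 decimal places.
\gamma(0) = 2.1100

For an MA(q) process X_t = eps_t + sum_i theta_i eps_{t-i} with
Var(eps_t) = sigma^2, the variance is
  gamma(0) = sigma^2 * (1 + sum_i theta_i^2).
  sum_i theta_i^2 = (-0.034)^2 + (0.232)^2 = 0.001156 + 0.053824 = 0.05498.
  gamma(0) = 2 * (1 + 0.05498) = 2 * 1.05498 = 2.10996, which rounds to 2.1100.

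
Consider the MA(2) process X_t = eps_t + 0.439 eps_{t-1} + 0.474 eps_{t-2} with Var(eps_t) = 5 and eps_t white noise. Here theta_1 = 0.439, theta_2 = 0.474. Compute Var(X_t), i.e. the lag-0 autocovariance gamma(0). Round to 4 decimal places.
\gamma(0) = 7.0870

For an MA(q) process X_t = eps_t + sum_i theta_i eps_{t-i} with
Var(eps_t) = sigma^2, the variance is
  gamma(0) = sigma^2 * (1 + sum_i theta_i^2).
  sum_i theta_i^2 = (0.439)^2 + (0.474)^2 = 0.192721 + 0.224676 = 0.417397.
  gamma(0) = 5 * (1 + 0.417397) = 5 * 1.417397 = 7.086985, which rounds to 7.0870.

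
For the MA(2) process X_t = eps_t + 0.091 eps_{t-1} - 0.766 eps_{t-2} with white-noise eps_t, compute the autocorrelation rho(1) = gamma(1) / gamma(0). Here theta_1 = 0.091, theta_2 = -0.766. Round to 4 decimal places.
\rho(1) = 0.0134

For an MA(q) process with theta_0 = 1, the autocovariance is
  gamma(k) = sigma^2 * sum_{i=0..q-k} theta_i * theta_{i+k},
and rho(k) = gamma(k) / gamma(0). Sigma^2 cancels.
  numerator   = (1)*(0.091) + (0.091)*(-0.766) = 0.021294.
  denominator = (1)^2 + (0.091)^2 + (-0.766)^2 = 1.595037.
  rho(1) = 0.021294 / 1.595037 = 0.0134.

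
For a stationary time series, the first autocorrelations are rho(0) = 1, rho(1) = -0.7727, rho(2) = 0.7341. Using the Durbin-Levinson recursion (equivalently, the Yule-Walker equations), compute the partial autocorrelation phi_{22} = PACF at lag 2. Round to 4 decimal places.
\phi_{22} = 0.3401

The PACF at lag k is phi_{kk}, the last component of the solution
to the Yule-Walker system G_k phi = r_k where
  (G_k)_{ij} = rho(|i - j|), (r_k)_i = rho(i), i,j = 1..k.
Equivalently, Durbin-Levinson gives phi_{kk} iteratively:
  phi_{11} = rho(1)
  phi_{kk} = [rho(k) - sum_{j=1..k-1} phi_{k-1,j} rho(k-j)]
            / [1 - sum_{j=1..k-1} phi_{k-1,j} rho(j)],
  phi_{k,j} = phi_{k-1,j} - phi_{kk} phi_{k-1,k-j},  j = 1..k-1.
Step k = 1:
  phi_11 = rho(1) = -0.7727.
Step k = 2:
  phi_22 = [rho(2) - phi_11 rho(1)] / [1 - phi_11 rho(1)] = [0.7341 - (-0.7727)(-0.7727)] / [1 - (-0.7727)(-0.7727)]
         = 0.13703471 / 0.40293471 = 0.3401.
Therefore phi_{22} = 0.3401.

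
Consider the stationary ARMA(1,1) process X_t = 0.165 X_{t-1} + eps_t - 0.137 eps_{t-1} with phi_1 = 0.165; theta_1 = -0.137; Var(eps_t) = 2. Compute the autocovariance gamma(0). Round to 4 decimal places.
\gamma(0) = 2.0016

Multiply the model equation by X_{t-k} and take expectations. With theta_0 = psi_0 = 1 and psi_j the MA(infinity) weights, this gives
  gamma(k) - sum_i phi_i gamma(k-i) = c_k,
  c_k = sigma^2 * sum_{j=k..q} theta_j psi_{j-k}   (c_k = 0 for k > q),
using gamma(-m) = gamma(m).
psi-weights needed (psi_j = theta_j + sum_i phi_i psi_{j-i}):
  psi_1 = theta_1 + phi_1 = -0.137 + (0.165) = 0.028
Right-hand sides:
  c_0 = sigma^2 (1 + theta_1 psi_1) = 2 * (1 + (-0.137)(0.028)) = 2 * 0.996164 = 1.992328
  c_1 = sigma^2 theta_1 = 2 * (-0.137) = -0.274
  c_2 = 0
Equations for k = 0 and k = 1 (AR order 1):
  gamma(0) = phi_1 gamma(1) + c_0
  gamma(1) = phi_1 gamma(0) + c_1
Substituting the second into the first: gamma(0) (1 - phi_1^2) = c_0 + phi_1 c_1, so
  gamma(0) = (c_0 + phi_1 c_1) / (1 - phi_1^2) = (1.992328 + (0.165)(-0.274)) / (1 - (0.165)^2) = 1.947118 / 0.972775 = 2.001612.
Therefore gamma(0) = 2.0016 (to 4 decimal places).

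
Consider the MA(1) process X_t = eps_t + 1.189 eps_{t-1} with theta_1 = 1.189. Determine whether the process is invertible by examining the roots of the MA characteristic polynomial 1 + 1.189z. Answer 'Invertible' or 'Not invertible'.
\text{Not invertible}

The MA(q) characteristic polynomial is P(z) = 1 + 1.189z.
Invertibility requires all roots to lie outside the unit circle, i.e. |z| > 1 for every root.
This is linear in z: 1 + (1.189) z = 0  =>  z = -1/(1.189) = -0.841043,  |z| = 0.841043.
Moduli of all roots: 0.8410.
All moduli strictly greater than 1? No.
Verdict: Not invertible.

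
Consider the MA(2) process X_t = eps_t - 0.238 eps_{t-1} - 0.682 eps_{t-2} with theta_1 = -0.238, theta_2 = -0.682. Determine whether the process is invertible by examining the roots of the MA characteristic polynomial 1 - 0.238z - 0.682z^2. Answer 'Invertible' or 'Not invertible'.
\text{Invertible}

The MA(q) characteristic polynomial is P(z) = 1 - 0.238z - 0.682z^2.
Invertibility requires all roots to lie outside the unit circle, i.e. |z| > 1 for every root.
Set 1 + (-0.238) z + (-0.682) z^2 = 0, i.e. a z^2 + b z + c = 0 with a = -0.682, b = -0.238, c = 1.
Discriminant D = b^2 - 4ac = (-0.238)^2 - 4*(-0.682)*1 = 0.056644 - (-2.728) = 2.784644.
D >= 0, so the roots are real: z = (-b +/- sqrt(D)) / (2a) = (0.238 +/- 1.668725) / (-1.364).
  z_1 = (0.238 + 1.668725) / (-1.364) = -1.3979,   |z_1| = 1.3979.
  z_2 = (0.238 - 1.668725) / (-1.364) = 1.0489,   |z_2| = 1.0489.
Moduli of all roots: 1.3979, 1.0489.
All moduli strictly greater than 1? Yes.
Verdict: Invertible.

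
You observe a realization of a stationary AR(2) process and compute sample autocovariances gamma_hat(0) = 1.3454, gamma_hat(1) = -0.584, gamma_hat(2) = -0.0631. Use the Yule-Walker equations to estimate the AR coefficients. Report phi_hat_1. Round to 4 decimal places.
\hat\phi_{1} = -0.5599

The Yule-Walker equations for an AR(p) process read, in matrix form,
  Gamma_p phi = r_p,   with   (Gamma_p)_{ij} = gamma(|i - j|),
                       (r_p)_i = gamma(i),   i,j = 1..p.
Substitute the sample gammas (Toeplitz matrix and right-hand side of size 2):
  Gamma_p = [[1.3454, -0.584], [-0.584, 1.3454]]
  r_p     = [-0.584, -0.0631]
Written out:
  1.3454 phi_1 - 0.584 phi_2 = -0.584
  -0.584 phi_1 + 1.3454 phi_2 = -0.0631
Solve by Cramer's rule:
  det = gamma(0)^2 - gamma(1)^2 = (1.3454)^2 - (-0.584)^2 = 1.81010116 - 0.341056 = 1.46904516
  phi_hat_1 = [gamma(1) gamma(0) - gamma(1) gamma(2)] / det = [(-0.584)(1.3454) - (-0.584)(-0.0631)] / 1.46904516 = -0.822564 / 1.46904516 = -0.5599
  phi_hat_2 = [gamma(0) gamma(2) - gamma(1)^2] / det = [(1.3454)(-0.0631) - (-0.584)^2] / 1.46904516 = -0.42595074 / 1.46904516 = -0.29
So phi_hat = [-0.5599, -0.2900].
Therefore phi_hat_1 = -0.5599.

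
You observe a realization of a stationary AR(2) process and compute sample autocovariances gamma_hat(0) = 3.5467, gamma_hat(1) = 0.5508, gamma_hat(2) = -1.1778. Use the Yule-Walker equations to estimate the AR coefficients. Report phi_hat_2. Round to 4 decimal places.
\hat\phi_{2} = -0.3650

The Yule-Walker equations for an AR(p) process read, in matrix form,
  Gamma_p phi = r_p,   with   (Gamma_p)_{ij} = gamma(|i - j|),
                       (r_p)_i = gamma(i),   i,j = 1..p.
Substitute the sample gammas (Toeplitz matrix and right-hand side of size 2):
  Gamma_p = [[3.5467, 0.5508], [0.5508, 3.5467]]
  r_p     = [0.5508, -1.1778]
Written out:
  3.5467 phi_1 + 0.5508 phi_2 = 0.5508
  0.5508 phi_1 + 3.5467 phi_2 = -1.1778
Solve by Cramer's rule:
  det = gamma(0)^2 - gamma(1)^2 = (3.5467)^2 - (0.5508)^2 = 12.57908089 - 0.30338064 = 12.27570025
  phi_hat_1 = [gamma(1) gamma(0) - gamma(1) gamma(2)] / det = [(0.5508)(3.5467) - (0.5508)(-1.1778)] / 12.27570025 = 2.6022546 / 12.27570025 = 0.212
  phi_hat_2 = [gamma(0) gamma(2) - gamma(1)^2] / det = [(3.5467)(-1.1778) - (0.5508)^2] / 12.27570025 = -4.4806839 / 12.27570025 = -0.365
So phi_hat = [0.2120, -0.3650].
Therefore phi_hat_2 = -0.3650.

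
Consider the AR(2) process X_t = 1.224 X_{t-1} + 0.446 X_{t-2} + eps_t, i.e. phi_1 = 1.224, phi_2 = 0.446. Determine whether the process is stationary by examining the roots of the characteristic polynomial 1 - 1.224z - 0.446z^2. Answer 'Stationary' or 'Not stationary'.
\text{Not stationary}

The AR(p) characteristic polynomial is P(z) = 1 - 1.224z - 0.446z^2.
Stationarity requires all roots to lie outside the unit circle, i.e. |z| > 1 for every root.
Set 1 + (-1.224) z + (-0.446) z^2 = 0, i.e. a z^2 + b z + c = 0 with a = -0.446, b = -1.224, c = 1.
Discriminant D = b^2 - 4ac = (-1.224)^2 - 4*(-0.446)*1 = 1.498176 - (-1.784) = 3.282176.
D >= 0, so the roots are real: z = (-b +/- sqrt(D)) / (2a) = (1.224 +/- 1.811678) / (-0.892).
  z_1 = (1.224 + 1.811678) / (-0.892) = -3.4032,   |z_1| = 3.4032.
  z_2 = (1.224 - 1.811678) / (-0.892) = 0.6588,   |z_2| = 0.6588.
Moduli of all roots: 3.4032, 0.6588.
All moduli strictly greater than 1? No.
Verdict: Not stationary.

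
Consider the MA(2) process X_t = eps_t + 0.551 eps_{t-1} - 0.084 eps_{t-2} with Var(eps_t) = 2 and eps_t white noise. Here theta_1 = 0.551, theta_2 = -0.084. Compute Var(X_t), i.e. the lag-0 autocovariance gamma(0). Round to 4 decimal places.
\gamma(0) = 2.6213

For an MA(q) process X_t = eps_t + sum_i theta_i eps_{t-i} with
Var(eps_t) = sigma^2, the variance is
  gamma(0) = sigma^2 * (1 + sum_i theta_i^2).
  sum_i theta_i^2 = (0.551)^2 + (-0.084)^2 = 0.303601 + 0.007056 = 0.310657.
  gamma(0) = 2 * (1 + 0.310657) = 2 * 1.310657 = 2.621314, which rounds to 2.6213.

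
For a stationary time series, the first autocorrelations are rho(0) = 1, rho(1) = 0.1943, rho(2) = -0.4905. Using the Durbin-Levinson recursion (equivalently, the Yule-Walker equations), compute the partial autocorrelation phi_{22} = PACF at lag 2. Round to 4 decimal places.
\phi_{22} = -0.5490

The PACF at lag k is phi_{kk}, the last component of the solution
to the Yule-Walker system G_k phi = r_k where
  (G_k)_{ij} = rho(|i - j|), (r_k)_i = rho(i), i,j = 1..k.
Equivalently, Durbin-Levinson gives phi_{kk} iteratively:
  phi_{11} = rho(1)
  phi_{kk} = [rho(k) - sum_{j=1..k-1} phi_{k-1,j} rho(k-j)]
            / [1 - sum_{j=1..k-1} phi_{k-1,j} rho(j)],
  phi_{k,j} = phi_{k-1,j} - phi_{kk} phi_{k-1,k-j},  j = 1..k-1.
Step k = 1:
  phi_11 = rho(1) = 0.1943.
Step k = 2:
  phi_22 = [rho(2) - phi_11 rho(1)] / [1 - phi_11 rho(1)] = [-0.4905 - (0.1943)(0.1943)] / [1 - (0.1943)(0.1943)]
         = -0.52825249 / 0.96224751 = -0.549.
Therefore phi_{22} = -0.5490.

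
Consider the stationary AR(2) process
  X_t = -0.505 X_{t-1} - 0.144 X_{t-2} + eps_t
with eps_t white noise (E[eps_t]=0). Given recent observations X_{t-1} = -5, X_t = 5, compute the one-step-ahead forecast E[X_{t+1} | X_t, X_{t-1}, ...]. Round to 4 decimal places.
E[X_{t+1} \mid \mathcal F_t] = -1.8050

For an AR(p) model X_t = c + sum_i phi_i X_{t-i} + eps_t, the
one-step-ahead conditional mean is
  E[X_{t+1} | X_t, ...] = c + sum_i phi_i X_{t+1-i}.
Substitute known values:
  E[X_{t+1} | ...] = (-0.505) * (5) + (-0.144) * (-5)
                   = -1.8050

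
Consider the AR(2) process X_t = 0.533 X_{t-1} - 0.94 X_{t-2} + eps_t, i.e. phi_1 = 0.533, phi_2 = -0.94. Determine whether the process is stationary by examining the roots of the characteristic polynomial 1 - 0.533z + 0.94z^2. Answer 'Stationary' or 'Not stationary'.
\text{Stationary}

The AR(p) characteristic polynomial is P(z) = 1 - 0.533z + 0.94z^2.
Stationarity requires all roots to lie outside the unit circle, i.e. |z| > 1 for every root.
Set 1 + (-0.533) z + (0.94) z^2 = 0, i.e. a z^2 + b z + c = 0 with a = 0.94, b = -0.533, c = 1.
Discriminant D = b^2 - 4ac = (-0.533)^2 - 4*(0.94)*1 = 0.284089 - (3.76) = -3.475911.
D < 0, so the roots are the complex-conjugate pair z = (-b +/- i sqrt(-D)) / (2a) = 0.2835 +/- 0.9917i.
For a conjugate pair |z|^2 = z * conj(z) = (product of roots) = c/a = 1/(0.94) = 1.06383, so |z| = sqrt(1.06383) = 1.0314 for both roots.
Moduli of all roots: 1.0314, 1.0314.
All moduli strictly greater than 1? Yes.
Verdict: Stationary.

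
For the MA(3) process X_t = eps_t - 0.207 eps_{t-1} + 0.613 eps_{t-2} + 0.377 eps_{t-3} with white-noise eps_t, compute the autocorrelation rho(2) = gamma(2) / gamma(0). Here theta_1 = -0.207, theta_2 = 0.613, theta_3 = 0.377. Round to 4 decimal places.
\rho(2) = 0.3428

For an MA(q) process with theta_0 = 1, the autocovariance is
  gamma(k) = sigma^2 * sum_{i=0..q-k} theta_i * theta_{i+k},
and rho(k) = gamma(k) / gamma(0). Sigma^2 cancels.
  numerator   = (1)*(0.613) + (-0.207)*(0.377) = 0.534961.
  denominator = (1)^2 + (-0.207)^2 + (0.613)^2 + (0.377)^2 = 1.560747.
  rho(2) = 0.534961 / 1.560747 = 0.3428.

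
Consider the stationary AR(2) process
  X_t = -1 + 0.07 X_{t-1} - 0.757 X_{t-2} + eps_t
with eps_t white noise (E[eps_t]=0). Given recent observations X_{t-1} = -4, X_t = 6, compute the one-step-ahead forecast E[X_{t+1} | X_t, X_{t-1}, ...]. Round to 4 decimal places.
E[X_{t+1} \mid \mathcal F_t] = 2.4480

For an AR(p) model X_t = c + sum_i phi_i X_{t-i} + eps_t, the
one-step-ahead conditional mean is
  E[X_{t+1} | X_t, ...] = c + sum_i phi_i X_{t+1-i}.
Substitute known values:
  E[X_{t+1} | ...] = -1 + (0.07) * (6) + (-0.757) * (-4)
                   = 2.4480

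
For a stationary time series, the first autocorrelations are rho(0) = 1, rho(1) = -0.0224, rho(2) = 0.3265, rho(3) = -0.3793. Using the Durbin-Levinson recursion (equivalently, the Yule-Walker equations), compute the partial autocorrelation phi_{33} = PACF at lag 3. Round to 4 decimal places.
\phi_{33} = -0.4110

The PACF at lag k is phi_{kk}, the last component of the solution
to the Yule-Walker system G_k phi = r_k where
  (G_k)_{ij} = rho(|i - j|), (r_k)_i = rho(i), i,j = 1..k.
Equivalently, Durbin-Levinson gives phi_{kk} iteratively:
  phi_{11} = rho(1)
  phi_{kk} = [rho(k) - sum_{j=1..k-1} phi_{k-1,j} rho(k-j)]
            / [1 - sum_{j=1..k-1} phi_{k-1,j} rho(j)],
  phi_{k,j} = phi_{k-1,j} - phi_{kk} phi_{k-1,k-j},  j = 1..k-1.
Step k = 1:
  phi_11 = rho(1) = -0.0224.
Step k = 2:
  phi_22 = [rho(2) - phi_11 rho(1)] / [1 - phi_11 rho(1)] = [0.3265 - (-0.0224)(-0.0224)] / [1 - (-0.0224)(-0.0224)]
         = 0.32599824 / 0.99949824 = 0.326162.
  Update: phi_21 = phi_11 - phi_22 phi_11 = -0.0224 - (0.326162)(-0.0224) = -0.015094.
Step k = 3:
  phi_33 = [rho(3) - phi_21 rho(2) - phi_22 rho(1)] / [1 - phi_21 rho(1) - phi_22 rho(2)]
    numerator   = -0.3793 - (-0.015094)(0.3265) - (0.326162)(-0.0224) = -0.36706579
    denominator = 1 - (-0.015094)(-0.0224) - (0.326162)(0.3265) = 0.89317004
  phi_33 = -0.36706579 / 0.89317004 = -0.411.
Therefore phi_{33} = -0.4110.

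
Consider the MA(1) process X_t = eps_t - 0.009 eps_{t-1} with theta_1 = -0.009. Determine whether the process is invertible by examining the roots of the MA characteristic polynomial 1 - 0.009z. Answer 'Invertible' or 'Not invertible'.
\text{Invertible}

The MA(q) characteristic polynomial is P(z) = 1 - 0.009z.
Invertibility requires all roots to lie outside the unit circle, i.e. |z| > 1 for every root.
This is linear in z: 1 + (-0.009) z = 0  =>  z = -1/(-0.009) = 111.111111,  |z| = 111.111111.
Moduli of all roots: 111.1111.
All moduli strictly greater than 1? Yes.
Verdict: Invertible.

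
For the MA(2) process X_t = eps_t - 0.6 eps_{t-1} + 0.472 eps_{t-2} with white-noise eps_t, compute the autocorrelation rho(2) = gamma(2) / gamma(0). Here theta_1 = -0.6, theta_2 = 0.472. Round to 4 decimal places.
\rho(2) = 0.2982

For an MA(q) process with theta_0 = 1, the autocovariance is
  gamma(k) = sigma^2 * sum_{i=0..q-k} theta_i * theta_{i+k},
and rho(k) = gamma(k) / gamma(0). Sigma^2 cancels.
  numerator   = (1)*(0.472) = 0.472.
  denominator = (1)^2 + (-0.6)^2 + (0.472)^2 = 1.582784.
  rho(2) = 0.472 / 1.582784 = 0.2982.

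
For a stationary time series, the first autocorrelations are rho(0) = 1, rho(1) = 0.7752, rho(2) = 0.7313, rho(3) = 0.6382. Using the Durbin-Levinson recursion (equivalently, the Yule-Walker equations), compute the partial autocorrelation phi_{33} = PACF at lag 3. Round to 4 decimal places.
\phi_{33} = 0.0091

The PACF at lag k is phi_{kk}, the last component of the solution
to the Yule-Walker system G_k phi = r_k where
  (G_k)_{ij} = rho(|i - j|), (r_k)_i = rho(i), i,j = 1..k.
Equivalently, Durbin-Levinson gives phi_{kk} iteratively:
  phi_{11} = rho(1)
  phi_{kk} = [rho(k) - sum_{j=1..k-1} phi_{k-1,j} rho(k-j)]
            / [1 - sum_{j=1..k-1} phi_{k-1,j} rho(j)],
  phi_{k,j} = phi_{k-1,j} - phi_{kk} phi_{k-1,k-j},  j = 1..k-1.
Step k = 1:
  phi_11 = rho(1) = 0.7752.
Step k = 2:
  phi_22 = [rho(2) - phi_11 rho(1)] / [1 - phi_11 rho(1)] = [0.7313 - (0.7752)(0.7752)] / [1 - (0.7752)(0.7752)]
         = 0.13036496 / 0.39906496 = 0.326676.
  Update: phi_21 = phi_11 - phi_22 phi_11 = 0.7752 - (0.326676)(0.7752) = 0.521961.
Step k = 3:
  phi_33 = [rho(3) - phi_21 rho(2) - phi_22 rho(1)] / [1 - phi_21 rho(1) - phi_22 rho(2)]
    numerator   = 0.6382 - (0.521961)(0.7313) - (0.326676)(0.7752) = 0.00325085
    denominator = 1 - (0.521961)(0.7752) - (0.326676)(0.7313) = 0.35647785
  phi_33 = 0.00325085 / 0.35647785 = 0.0091.
Therefore phi_{33} = 0.0091.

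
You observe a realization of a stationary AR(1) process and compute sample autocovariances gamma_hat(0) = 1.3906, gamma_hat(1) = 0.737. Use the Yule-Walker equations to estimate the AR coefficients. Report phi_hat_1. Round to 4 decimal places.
\hat\phi_{1} = 0.5300

The Yule-Walker equations for an AR(p) process read, in matrix form,
  Gamma_p phi = r_p,   with   (Gamma_p)_{ij} = gamma(|i - j|),
                       (r_p)_i = gamma(i),   i,j = 1..p.
Substitute the sample gammas (Toeplitz matrix and right-hand side of size 1):
  Gamma_p = [[1.3906]]
  r_p     = [0.737]
With p = 1 this is the single equation gamma(0) phi_1 = gamma(1):
  phi_hat_1 = gamma(1) / gamma(0) = 0.737 / 1.3906 = 0.5300.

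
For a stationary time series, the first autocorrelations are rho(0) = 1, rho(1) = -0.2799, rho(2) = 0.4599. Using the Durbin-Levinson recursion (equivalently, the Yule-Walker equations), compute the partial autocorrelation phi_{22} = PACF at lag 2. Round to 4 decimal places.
\phi_{22} = 0.4140

The PACF at lag k is phi_{kk}, the last component of the solution
to the Yule-Walker system G_k phi = r_k where
  (G_k)_{ij} = rho(|i - j|), (r_k)_i = rho(i), i,j = 1..k.
Equivalently, Durbin-Levinson gives phi_{kk} iteratively:
  phi_{11} = rho(1)
  phi_{kk} = [rho(k) - sum_{j=1..k-1} phi_{k-1,j} rho(k-j)]
            / [1 - sum_{j=1..k-1} phi_{k-1,j} rho(j)],
  phi_{k,j} = phi_{k-1,j} - phi_{kk} phi_{k-1,k-j},  j = 1..k-1.
Step k = 1:
  phi_11 = rho(1) = -0.2799.
Step k = 2:
  phi_22 = [rho(2) - phi_11 rho(1)] / [1 - phi_11 rho(1)] = [0.4599 - (-0.2799)(-0.2799)] / [1 - (-0.2799)(-0.2799)]
         = 0.38155599 / 0.92165599 = 0.414.
Therefore phi_{22} = 0.4140.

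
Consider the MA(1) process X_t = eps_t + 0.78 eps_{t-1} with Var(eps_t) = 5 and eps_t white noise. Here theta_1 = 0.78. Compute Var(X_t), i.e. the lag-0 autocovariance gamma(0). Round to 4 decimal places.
\gamma(0) = 8.0420

For an MA(q) process X_t = eps_t + sum_i theta_i eps_{t-i} with
Var(eps_t) = sigma^2, the variance is
  gamma(0) = sigma^2 * (1 + sum_i theta_i^2).
  sum_i theta_i^2 = (0.78)^2 = 0.6084.
  gamma(0) = 5 * (1 + 0.6084) = 5 * 1.6084 = 8.042, which rounds to 8.0420.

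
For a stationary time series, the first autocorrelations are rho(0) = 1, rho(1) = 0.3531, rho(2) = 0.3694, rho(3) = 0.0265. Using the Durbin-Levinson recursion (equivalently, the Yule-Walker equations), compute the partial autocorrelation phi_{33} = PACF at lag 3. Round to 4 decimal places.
\phi_{33} = -0.2060

The PACF at lag k is phi_{kk}, the last component of the solution
to the Yule-Walker system G_k phi = r_k where
  (G_k)_{ij} = rho(|i - j|), (r_k)_i = rho(i), i,j = 1..k.
Equivalently, Durbin-Levinson gives phi_{kk} iteratively:
  phi_{11} = rho(1)
  phi_{kk} = [rho(k) - sum_{j=1..k-1} phi_{k-1,j} rho(k-j)]
            / [1 - sum_{j=1..k-1} phi_{k-1,j} rho(j)],
  phi_{k,j} = phi_{k-1,j} - phi_{kk} phi_{k-1,k-j},  j = 1..k-1.
Step k = 1:
  phi_11 = rho(1) = 0.3531.
Step k = 2:
  phi_22 = [rho(2) - phi_11 rho(1)] / [1 - phi_11 rho(1)] = [0.3694 - (0.3531)(0.3531)] / [1 - (0.3531)(0.3531)]
         = 0.24472039 / 0.87532039 = 0.279578.
  Update: phi_21 = phi_11 - phi_22 phi_11 = 0.3531 - (0.279578)(0.3531) = 0.254381.
Step k = 3:
  phi_33 = [rho(3) - phi_21 rho(2) - phi_22 rho(1)] / [1 - phi_21 rho(1) - phi_22 rho(2)]
    numerator   = 0.0265 - (0.254381)(0.3694) - (0.279578)(0.3531) = -0.16618735
    denominator = 1 - (0.254381)(0.3531) - (0.279578)(0.3694) = 0.80690193
  phi_33 = -0.16618735 / 0.80690193 = -0.206.
Therefore phi_{33} = -0.2060.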